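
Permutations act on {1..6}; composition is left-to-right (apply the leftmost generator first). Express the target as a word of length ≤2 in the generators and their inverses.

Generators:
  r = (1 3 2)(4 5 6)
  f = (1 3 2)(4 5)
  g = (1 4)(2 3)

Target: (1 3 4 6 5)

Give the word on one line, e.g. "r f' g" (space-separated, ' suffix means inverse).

  after r': (1 2 3)(4 6 5)
  after g: (1 3 4 6 5)

r' g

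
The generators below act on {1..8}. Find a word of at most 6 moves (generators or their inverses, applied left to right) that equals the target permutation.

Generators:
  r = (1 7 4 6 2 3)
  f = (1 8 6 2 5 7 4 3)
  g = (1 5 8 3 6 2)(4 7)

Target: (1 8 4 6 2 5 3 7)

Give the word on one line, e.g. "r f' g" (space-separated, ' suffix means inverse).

f' r g g r

  after f': (1 3 4 7 5 2 6 8)
  after r: (3 6 8 7 5)
  after g: (1 5 6 3 2)(4 7 8)
  after g: (1 8 7 3)(2 5)
  after r: (1 8 4 6 2 5 3 7)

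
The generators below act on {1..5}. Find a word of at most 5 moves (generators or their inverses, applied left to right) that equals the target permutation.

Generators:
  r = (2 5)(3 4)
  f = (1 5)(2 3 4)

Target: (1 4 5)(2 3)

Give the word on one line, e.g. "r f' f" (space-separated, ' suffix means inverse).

f r' f f

  after f: (1 5)(2 3 4)
  after r': (1 2 4 5)
  after f: (1 3 4)
  after f: (1 4 5)(2 3)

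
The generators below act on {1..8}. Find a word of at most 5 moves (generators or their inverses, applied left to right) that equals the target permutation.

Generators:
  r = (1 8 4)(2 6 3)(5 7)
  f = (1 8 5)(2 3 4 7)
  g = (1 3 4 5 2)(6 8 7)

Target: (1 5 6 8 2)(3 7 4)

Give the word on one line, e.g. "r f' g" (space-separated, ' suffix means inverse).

g' f' r'

  after g': (1 2 5 4 3)(6 7 8)
  after f': (1 7)(2 8 6 4)(3 5)
  after r': (1 5 6 8 2)(3 7 4)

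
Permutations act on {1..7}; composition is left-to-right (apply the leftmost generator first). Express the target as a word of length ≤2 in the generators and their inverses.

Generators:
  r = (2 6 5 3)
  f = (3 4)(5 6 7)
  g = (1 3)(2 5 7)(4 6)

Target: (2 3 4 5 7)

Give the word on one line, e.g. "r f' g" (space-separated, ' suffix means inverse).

f' r'

  after f': (3 4)(5 7 6)
  after r': (2 3 4 5 7)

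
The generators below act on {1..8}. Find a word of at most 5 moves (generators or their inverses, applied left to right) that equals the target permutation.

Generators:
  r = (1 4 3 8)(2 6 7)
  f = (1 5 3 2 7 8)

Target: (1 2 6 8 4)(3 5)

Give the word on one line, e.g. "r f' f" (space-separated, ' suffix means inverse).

r' r' f

  after r': (1 8 3 4)(2 7 6)
  after r': (1 3)(2 6 7)(4 8)
  after f: (1 2 6 8 4)(3 5)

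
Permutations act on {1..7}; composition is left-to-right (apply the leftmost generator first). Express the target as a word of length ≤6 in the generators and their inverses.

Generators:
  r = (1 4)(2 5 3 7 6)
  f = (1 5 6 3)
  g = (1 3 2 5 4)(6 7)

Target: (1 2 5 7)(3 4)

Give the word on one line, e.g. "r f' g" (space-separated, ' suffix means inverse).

  after f: (1 5 6 3)
  after g': (1 2 3 4 5 7 6)
  after f: (1 2)(3 4 6 5 7)
  after f: (1 2 5 7)(3 4)

f g' f f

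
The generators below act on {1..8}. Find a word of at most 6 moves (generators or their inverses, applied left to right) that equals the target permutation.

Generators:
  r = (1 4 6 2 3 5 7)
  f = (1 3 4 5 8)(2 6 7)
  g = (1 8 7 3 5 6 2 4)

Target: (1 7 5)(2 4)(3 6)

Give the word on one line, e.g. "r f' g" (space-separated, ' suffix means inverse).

g' r' g' r' r'

  after g': (1 4 2 6 5 3 7 8)
  after r': (2 4 6 3 5)(7 8)
  after g': (1 4 5 6 7)
  after r': (2 6 5 4 3)
  after r': (1 7 5)(2 4)(3 6)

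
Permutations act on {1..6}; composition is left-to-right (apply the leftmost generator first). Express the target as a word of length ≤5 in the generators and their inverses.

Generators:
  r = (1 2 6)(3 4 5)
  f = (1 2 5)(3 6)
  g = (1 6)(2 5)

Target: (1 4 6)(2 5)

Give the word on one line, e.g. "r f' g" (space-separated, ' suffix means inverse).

r g g f r'

  after r: (1 2 6)(3 4 5)
  after g: (1 5 3 4 2)
  after g: (1 2 6)(3 4 5)
  after f: (1 5 6 2 3 4)
  after r': (1 4 6)(2 5)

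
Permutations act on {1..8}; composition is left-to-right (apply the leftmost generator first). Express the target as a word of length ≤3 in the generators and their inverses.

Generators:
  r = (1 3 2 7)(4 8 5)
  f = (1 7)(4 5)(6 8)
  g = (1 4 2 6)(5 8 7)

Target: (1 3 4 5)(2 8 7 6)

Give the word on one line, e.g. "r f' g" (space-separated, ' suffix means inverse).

  after r: (1 3 2 7)(4 8 5)
  after g': (1 3 4 5)(2 8 7 6)

r g'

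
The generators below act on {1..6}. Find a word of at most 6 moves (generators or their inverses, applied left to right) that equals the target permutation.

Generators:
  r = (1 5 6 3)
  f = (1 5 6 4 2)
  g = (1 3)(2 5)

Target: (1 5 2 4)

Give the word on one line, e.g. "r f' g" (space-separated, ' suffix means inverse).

f' g g r g

  after f': (1 2 4 6 5)
  after g: (1 5 3)(2 4 6)
  after g: (1 2 4 6 5)
  after r: (1 2 4 3)
  after g: (1 5 2 4)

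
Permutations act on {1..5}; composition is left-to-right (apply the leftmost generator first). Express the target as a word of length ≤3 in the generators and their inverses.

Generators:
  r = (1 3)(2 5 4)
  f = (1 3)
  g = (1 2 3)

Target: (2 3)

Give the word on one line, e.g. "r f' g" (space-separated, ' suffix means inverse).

f' g

  after f': (1 3)
  after g: (2 3)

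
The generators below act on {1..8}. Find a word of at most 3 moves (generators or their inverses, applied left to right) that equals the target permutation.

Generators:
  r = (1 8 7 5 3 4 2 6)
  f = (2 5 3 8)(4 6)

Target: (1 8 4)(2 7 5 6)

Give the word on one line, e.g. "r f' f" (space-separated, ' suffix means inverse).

f' r

  after f': (2 8 3 5)(4 6)
  after r: (1 8 4)(2 7 5 6)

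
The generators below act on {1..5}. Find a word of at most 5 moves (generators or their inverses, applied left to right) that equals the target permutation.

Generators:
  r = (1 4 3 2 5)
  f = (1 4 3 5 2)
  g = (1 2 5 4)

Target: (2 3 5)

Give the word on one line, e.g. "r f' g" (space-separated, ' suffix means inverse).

  after r: (1 4 3 2 5)
  after g: (2 4 3 5)
  after f: (1 4 5)(2 3)
  after g: (2 3 5)

r g f g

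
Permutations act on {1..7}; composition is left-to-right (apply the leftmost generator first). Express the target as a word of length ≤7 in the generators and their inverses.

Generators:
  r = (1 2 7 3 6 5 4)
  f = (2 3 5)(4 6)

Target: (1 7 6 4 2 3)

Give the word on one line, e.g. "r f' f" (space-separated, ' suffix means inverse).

r f f f r

  after r: (1 2 7 3 6 5 4)
  after f: (1 3 4)(2 7 5 6)
  after f: (1 5 4)(2 7)(3 6)
  after f: (1 2 7 3 4)(5 6)
  after r: (1 7 6 4 2 3)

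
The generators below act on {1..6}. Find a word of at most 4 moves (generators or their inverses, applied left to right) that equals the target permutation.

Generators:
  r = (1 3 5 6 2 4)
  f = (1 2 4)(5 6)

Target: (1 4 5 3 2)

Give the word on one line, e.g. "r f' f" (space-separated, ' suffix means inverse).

  after f: (1 2 4)(5 6)
  after r: (1 4 3 5 2)
  after f': (1 2 4 3 6 5)
  after r: (1 4 5 3 2)

f r f' r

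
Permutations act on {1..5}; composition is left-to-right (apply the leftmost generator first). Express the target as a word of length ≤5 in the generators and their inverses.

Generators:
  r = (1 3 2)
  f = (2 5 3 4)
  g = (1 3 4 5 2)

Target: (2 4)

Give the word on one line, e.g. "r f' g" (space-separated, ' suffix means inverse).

g r' f f f

  after g: (1 3 4 5 2)
  after r': (3 4 5)
  after f: (2 5 4 3)
  after f: (2 3 5)
  after f: (2 4)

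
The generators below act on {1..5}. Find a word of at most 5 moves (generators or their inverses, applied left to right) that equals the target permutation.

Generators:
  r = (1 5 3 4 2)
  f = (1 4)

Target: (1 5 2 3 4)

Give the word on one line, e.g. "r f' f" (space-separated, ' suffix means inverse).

  after f': (1 4)
  after r': (1 3 5)(2 4)
  after r': (1 5 2 3)
  after f: (1 5 2 3 4)

f' r' r' f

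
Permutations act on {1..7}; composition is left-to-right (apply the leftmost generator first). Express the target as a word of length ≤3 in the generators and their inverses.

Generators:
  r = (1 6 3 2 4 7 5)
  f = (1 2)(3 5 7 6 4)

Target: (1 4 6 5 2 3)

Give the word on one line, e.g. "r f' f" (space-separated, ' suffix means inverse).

r f

  after r: (1 6 3 2 4 7 5)
  after f: (1 4 6 5 2 3)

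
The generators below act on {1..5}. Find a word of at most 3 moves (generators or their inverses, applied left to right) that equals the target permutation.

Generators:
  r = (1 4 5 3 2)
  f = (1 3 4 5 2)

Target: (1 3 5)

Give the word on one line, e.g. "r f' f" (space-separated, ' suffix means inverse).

r f'

  after r: (1 4 5 3 2)
  after f': (1 3 5)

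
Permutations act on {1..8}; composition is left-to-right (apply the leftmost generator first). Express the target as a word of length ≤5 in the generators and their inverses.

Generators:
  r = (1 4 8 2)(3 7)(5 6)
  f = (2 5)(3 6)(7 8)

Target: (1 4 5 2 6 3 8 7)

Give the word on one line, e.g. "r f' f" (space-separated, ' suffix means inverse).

  after r: (1 4 8 2)(3 7)(5 6)
  after f': (1 4 7 6 2)(3 8 5)
  after r': (3 4)(5 7)(6 8)
  after f: (2 5 8 3 4 6 7)
  after r: (1 4 5 2 6 3 8 7)

r f' r' f r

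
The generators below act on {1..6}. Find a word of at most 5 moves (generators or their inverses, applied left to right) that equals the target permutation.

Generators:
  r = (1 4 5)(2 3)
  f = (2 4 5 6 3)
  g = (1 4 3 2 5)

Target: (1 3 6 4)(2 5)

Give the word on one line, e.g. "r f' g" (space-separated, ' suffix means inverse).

f' g r g' r

  after f': (2 3 6 5 4)
  after g: (1 4 5 3 6)
  after r: (1 5 2 3 6 4)
  after g': (1 2 4 5 3 6)
  after r: (1 3 6 4)(2 5)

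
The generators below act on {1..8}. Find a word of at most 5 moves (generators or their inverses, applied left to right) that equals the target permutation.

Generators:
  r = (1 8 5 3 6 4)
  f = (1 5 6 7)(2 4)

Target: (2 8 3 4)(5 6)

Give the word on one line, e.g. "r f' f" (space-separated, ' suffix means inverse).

  after f: (1 5 6 7)(2 4)
  after r: (1 3 6 7 8 5 4 2)
  after r: (1 6 7 5)(2 8 3 4)
  after f': (1 5 7)(2 8 3)
  after f': (2 8 3 4)(5 6)

f r r f' f'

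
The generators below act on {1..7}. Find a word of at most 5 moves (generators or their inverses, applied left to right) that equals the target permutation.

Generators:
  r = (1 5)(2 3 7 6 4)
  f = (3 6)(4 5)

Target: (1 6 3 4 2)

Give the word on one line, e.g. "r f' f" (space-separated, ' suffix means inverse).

  after r': (1 5)(2 4 6 7 3)
  after f': (1 4 3 2 5)(6 7)
  after r': (1 6 3 4 2)

r' f' r'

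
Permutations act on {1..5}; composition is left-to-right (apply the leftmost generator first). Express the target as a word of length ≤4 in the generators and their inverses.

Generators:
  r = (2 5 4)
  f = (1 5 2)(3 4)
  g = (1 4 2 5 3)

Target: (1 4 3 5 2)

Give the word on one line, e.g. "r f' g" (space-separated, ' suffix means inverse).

  after r: (2 5 4)
  after f: (1 5 3 4)
  after g: (1 3 2 5)
  after f': (1 4 3 5 2)

r f g f'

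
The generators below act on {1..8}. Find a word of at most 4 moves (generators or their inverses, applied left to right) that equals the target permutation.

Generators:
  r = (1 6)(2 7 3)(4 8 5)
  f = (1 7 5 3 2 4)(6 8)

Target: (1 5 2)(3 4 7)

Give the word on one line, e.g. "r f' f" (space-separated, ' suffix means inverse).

  after f: (1 7 5 3 2 4)(6 8)
  after f: (1 5 2)(3 4 7)

f f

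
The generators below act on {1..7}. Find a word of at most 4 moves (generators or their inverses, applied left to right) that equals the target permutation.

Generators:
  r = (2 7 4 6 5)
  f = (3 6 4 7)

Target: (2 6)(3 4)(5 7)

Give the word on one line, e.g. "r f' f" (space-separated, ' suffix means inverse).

  after r: (2 7 4 6 5)
  after f': (2 4 3 7 6 5)
  after r: (2 6)(3 4)(5 7)

r f' r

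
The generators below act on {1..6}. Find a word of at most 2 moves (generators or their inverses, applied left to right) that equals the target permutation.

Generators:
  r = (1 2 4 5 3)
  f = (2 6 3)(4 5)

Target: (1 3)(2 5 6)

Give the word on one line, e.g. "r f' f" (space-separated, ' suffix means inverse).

r f'

  after r: (1 2 4 5 3)
  after f': (1 3)(2 5 6)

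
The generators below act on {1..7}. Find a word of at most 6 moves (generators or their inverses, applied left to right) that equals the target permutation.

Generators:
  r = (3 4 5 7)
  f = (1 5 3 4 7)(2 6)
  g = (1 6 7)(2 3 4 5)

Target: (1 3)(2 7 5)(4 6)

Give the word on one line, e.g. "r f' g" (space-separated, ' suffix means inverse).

g' r f g'

  after g': (1 7 6)(2 5 4 3)
  after r: (1 3 2 7 6)
  after f: (1 4 7 2)(3 6 5)
  after g': (1 3)(2 7 5)(4 6)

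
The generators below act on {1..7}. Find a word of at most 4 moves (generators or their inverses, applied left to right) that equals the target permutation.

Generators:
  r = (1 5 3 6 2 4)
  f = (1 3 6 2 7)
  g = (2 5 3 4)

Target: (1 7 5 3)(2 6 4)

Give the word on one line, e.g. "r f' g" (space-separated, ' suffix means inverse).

  after f': (1 7 2 6 3)
  after g: (1 7 5 3)(2 6 4)

f' g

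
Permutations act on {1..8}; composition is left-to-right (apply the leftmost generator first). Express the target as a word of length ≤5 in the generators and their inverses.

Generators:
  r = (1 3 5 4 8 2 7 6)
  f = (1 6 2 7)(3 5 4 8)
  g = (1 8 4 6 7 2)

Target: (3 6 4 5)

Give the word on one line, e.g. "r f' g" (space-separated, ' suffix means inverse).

  after r': (1 6 7 2 8 4 5 3)
  after f: (1 2 3 6)
  after r': (1 8 4 5 3 7 2)
  after g': (3 6 4 5)

r' f r' g'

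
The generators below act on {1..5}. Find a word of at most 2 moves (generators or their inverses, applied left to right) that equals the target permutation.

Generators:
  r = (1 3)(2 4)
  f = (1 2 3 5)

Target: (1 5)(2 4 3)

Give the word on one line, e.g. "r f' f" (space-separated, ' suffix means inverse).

r' f

  after r': (1 3)(2 4)
  after f: (1 5)(2 4 3)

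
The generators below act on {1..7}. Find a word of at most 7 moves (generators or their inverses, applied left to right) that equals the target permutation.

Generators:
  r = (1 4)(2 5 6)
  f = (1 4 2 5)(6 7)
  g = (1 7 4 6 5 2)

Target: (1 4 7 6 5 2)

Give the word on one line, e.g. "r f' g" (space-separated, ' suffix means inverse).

f g f r' g

  after f: (1 4 2 5)(6 7)
  after g: (1 6 4)(5 7)
  after f: (1 7)(2 5 6)
  after r': (1 7 4)
  after g: (1 4 7 6 5 2)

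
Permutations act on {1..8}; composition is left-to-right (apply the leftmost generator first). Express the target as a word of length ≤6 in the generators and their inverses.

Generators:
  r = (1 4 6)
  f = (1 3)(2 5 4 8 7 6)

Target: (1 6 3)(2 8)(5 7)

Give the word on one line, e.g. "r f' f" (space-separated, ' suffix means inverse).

  after r: (1 4 6)
  after f: (1 8 7 6 3)(2 5 4)
  after f: (1 7 2 4 5 8 6)
  after f: (1 6 3)(2 8)(5 7)

r f f f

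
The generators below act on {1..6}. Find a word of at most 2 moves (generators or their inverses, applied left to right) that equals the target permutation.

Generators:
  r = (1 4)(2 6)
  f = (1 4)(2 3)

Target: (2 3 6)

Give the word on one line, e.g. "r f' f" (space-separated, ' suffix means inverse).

f r

  after f: (1 4)(2 3)
  after r: (2 3 6)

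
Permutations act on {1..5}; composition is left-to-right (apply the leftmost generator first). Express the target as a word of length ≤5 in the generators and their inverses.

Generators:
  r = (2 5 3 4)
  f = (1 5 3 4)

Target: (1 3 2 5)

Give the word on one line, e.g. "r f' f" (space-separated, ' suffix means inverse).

f r' f r f

  after f: (1 5 3 4)
  after r': (1 2 4)
  after f: (1 2)(3 4 5)
  after r: (1 5 4 3 2)
  after f: (1 3 2 5)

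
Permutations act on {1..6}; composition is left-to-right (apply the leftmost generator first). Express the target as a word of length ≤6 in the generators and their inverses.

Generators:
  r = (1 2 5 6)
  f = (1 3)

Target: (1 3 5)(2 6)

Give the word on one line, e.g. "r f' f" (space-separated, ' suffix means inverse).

  after f: (1 3)
  after r': (1 3 6 5 2)
  after f': (2 3 6 5)
  after f': (1 3 6 5 2)
  after r': (1 3 5)(2 6)

f r' f' f' r'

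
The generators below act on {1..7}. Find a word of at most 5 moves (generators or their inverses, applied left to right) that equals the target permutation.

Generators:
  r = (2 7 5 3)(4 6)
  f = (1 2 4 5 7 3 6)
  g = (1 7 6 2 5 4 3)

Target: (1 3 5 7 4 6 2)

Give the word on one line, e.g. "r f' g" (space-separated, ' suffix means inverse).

  after f: (1 2 4 5 7 3 6)
  after r: (1 7 2 6)(3 4)
  after f: (1 3 5 7 4 6 2)

f r f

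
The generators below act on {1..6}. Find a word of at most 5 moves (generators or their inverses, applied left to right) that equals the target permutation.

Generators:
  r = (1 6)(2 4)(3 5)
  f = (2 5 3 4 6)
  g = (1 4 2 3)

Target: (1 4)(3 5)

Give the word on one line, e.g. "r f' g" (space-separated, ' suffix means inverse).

  after f: (2 5 3 4 6)
  after f: (2 3 6 5 4)
  after r': (1 6 3)(2 5)
  after g': (1 6 2 5 4)
  after f': (1 4)(3 5)

f f r' g' f'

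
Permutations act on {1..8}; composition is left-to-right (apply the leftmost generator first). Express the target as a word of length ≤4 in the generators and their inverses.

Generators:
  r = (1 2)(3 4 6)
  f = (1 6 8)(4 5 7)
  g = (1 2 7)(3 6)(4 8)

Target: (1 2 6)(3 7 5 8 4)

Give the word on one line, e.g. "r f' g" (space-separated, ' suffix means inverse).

  after r': (1 2)(3 6 4)
  after f': (1 2 8 6 7 5 4 3)
  after g': (2 4 6)(3 7 5 8)
  after r: (1 2 6)(3 7 5 8 4)

r' f' g' r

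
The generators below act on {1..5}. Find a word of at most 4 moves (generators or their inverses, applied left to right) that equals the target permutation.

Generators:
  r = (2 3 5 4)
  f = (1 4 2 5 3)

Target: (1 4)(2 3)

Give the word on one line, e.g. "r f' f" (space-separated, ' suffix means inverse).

  after f': (1 3 5 2 4)
  after r: (1 5 3 4)
  after r: (1 4)(2 3)

f' r r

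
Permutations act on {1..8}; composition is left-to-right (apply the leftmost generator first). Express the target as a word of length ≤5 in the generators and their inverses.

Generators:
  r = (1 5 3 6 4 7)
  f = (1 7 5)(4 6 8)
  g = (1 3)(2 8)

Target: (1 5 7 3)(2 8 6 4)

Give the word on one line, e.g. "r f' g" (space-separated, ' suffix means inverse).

  after f': (1 5 7)(4 8 6)
  after g: (1 5 7 3)(2 8 6 4)
  after g: (1 5 7)(4 8 6)
  after g: (1 5 7 3)(2 8 6 4)

f' g g g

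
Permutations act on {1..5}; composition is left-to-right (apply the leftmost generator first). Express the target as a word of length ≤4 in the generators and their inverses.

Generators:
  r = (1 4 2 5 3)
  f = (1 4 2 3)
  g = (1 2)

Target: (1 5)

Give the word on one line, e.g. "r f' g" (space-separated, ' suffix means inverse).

f' g r' g'

  after f': (1 3 2 4)
  after g: (1 3)(2 4)
  after r': (1 5 2)
  after g': (1 5)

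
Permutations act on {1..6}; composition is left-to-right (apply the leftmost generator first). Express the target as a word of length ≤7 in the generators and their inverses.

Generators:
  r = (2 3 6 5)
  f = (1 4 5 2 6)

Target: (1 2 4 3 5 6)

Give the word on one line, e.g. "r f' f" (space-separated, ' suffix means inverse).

r' r' f f r

  after r': (2 5 6 3)
  after r': (2 6)(3 5)
  after f: (1 4 5 3 2)
  after f: (1 5 3 6)(2 4)
  after r: (1 2 4 3 5 6)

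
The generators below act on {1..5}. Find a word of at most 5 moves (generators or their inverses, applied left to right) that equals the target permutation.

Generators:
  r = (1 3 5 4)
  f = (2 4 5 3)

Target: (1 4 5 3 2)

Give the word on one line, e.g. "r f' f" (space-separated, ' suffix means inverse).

f' r f' r

  after f': (2 3 5 4)
  after r: (1 3 4 2 5)
  after f': (1 5)(2 4 3)
  after r: (1 4 5 3 2)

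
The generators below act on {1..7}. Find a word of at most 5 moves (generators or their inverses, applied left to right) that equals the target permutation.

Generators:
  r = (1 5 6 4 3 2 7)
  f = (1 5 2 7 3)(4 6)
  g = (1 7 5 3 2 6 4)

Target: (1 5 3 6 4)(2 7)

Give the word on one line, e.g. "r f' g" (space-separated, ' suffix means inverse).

  after r: (1 5 6 4 3 2 7)
  after f': (3 5 4 7)
  after r: (1 5 3 6 4)(2 7)

r f' r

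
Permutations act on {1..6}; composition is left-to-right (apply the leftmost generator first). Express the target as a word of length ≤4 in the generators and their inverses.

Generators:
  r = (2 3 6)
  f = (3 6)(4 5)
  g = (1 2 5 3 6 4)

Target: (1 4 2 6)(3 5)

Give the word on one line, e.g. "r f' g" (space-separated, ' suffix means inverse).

  after g: (1 2 5 3 6 4)
  after g: (1 5 6)(2 3 4)
  after f': (1 4 2 6)(3 5)

g g f'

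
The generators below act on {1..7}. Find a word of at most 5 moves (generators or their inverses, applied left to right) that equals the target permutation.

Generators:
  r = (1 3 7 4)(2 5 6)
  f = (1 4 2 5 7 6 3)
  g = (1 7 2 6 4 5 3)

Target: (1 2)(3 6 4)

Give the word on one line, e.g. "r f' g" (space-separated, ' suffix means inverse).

  after f': (1 3 6 7 5 2 4)
  after f': (1 6 5 4 3 7 2)
  after r': (1 5 7 6 2 4)
  after f': (1 2)(3 6 4)

f' f' r' f'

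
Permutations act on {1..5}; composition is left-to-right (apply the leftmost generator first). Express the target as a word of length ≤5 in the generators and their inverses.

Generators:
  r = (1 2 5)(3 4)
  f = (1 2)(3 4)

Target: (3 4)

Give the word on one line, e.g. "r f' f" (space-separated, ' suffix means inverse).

  after f': (1 2)(3 4)
  after r': (2 5)
  after r': (1 5)(3 4)
  after f: (1 5 2)
  after r: (3 4)

f' r' r' f r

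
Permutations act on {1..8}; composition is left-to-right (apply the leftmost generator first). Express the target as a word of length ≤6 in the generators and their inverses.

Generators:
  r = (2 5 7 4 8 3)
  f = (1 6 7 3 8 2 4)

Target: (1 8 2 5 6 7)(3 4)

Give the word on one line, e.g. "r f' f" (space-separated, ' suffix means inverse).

r' f' r' f f

  after r': (2 3 8 4 7 5)
  after f': (1 4 6)(2 7 5 8)
  after r': (1 7 2 5 4 6)(3 8)
  after f: (1 3 2 5)(4 7)
  after f: (1 8 2 5 6 7)(3 4)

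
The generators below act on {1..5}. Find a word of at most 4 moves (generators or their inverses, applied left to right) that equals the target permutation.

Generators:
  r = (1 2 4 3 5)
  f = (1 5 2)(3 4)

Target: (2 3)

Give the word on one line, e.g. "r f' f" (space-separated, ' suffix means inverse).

f' r'

  after f': (1 2 5)(3 4)
  after r': (2 3)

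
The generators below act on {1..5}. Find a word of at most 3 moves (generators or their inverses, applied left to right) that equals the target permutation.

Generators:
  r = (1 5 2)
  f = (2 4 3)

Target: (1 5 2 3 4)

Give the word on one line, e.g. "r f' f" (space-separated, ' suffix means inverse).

f f r

  after f: (2 4 3)
  after f: (2 3 4)
  after r: (1 5 2 3 4)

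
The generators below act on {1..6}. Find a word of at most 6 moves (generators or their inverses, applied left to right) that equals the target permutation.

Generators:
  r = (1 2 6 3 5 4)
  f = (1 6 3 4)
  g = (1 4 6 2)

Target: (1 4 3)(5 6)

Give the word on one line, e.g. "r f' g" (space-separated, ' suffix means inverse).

  after g: (1 4 6 2)
  after g: (1 6)(2 4)
  after g: (1 2 6 4)
  after r': (3 6 5)
  after f': (1 4 3)(5 6)

g g g r' f'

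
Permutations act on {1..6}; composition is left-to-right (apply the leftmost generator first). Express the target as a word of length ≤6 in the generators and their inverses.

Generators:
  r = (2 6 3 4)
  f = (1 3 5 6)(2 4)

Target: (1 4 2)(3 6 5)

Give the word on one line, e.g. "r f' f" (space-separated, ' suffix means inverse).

  after r: (2 6 3 4)
  after f': (1 6)(2 5 3)
  after f': (1 5)(2 3 4)
  after f': (1 3 2)(5 6)
  after r: (1 4 2)(3 6 5)

r f' f' f' r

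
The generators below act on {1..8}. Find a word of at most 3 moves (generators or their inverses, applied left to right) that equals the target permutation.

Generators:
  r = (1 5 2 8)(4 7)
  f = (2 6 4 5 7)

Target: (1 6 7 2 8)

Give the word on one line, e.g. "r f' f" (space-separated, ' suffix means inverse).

r f' f'

  after r: (1 5 2 8)(4 7)
  after f': (1 4 5 7 6 2 8)
  after f': (1 6 7 2 8)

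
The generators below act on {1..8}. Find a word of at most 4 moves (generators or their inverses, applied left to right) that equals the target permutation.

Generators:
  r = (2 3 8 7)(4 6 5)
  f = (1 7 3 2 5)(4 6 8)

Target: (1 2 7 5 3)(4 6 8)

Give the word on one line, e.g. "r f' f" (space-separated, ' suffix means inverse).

f' f'

  after f': (1 5 2 3 7)(4 8 6)
  after f': (1 2 7 5 3)(4 6 8)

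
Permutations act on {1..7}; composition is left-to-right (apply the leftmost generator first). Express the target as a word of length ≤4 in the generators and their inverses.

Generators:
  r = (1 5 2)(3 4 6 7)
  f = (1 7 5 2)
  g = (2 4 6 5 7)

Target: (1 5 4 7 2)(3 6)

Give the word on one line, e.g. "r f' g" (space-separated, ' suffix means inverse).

  after f': (1 2 5 7)
  after r: (3 4 6 7 5)
  after r: (1 5 4 7 2)(3 6)

f' r r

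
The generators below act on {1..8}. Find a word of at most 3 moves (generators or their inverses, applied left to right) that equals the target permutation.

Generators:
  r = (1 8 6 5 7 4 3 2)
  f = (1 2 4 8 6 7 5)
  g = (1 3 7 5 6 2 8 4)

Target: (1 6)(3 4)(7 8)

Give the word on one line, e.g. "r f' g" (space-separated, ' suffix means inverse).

r f

  after r: (1 8 6 5 7 4 3 2)
  after f: (1 6)(3 4)(7 8)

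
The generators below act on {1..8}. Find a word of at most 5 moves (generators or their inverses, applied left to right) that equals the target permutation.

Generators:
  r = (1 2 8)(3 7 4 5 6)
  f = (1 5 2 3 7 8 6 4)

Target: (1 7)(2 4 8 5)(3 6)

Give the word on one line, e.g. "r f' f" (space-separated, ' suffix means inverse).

  after r: (1 2 8)(3 7 4 5 6)
  after r: (1 8 2)(3 4 6 7 5)
  after f': (1 7)(2 4 8 5)(3 6)

r r f'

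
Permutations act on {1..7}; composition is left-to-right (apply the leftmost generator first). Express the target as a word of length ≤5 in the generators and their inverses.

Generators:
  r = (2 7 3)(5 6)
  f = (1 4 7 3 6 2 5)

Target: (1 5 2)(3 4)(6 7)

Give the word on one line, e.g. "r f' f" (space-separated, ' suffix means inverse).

r f f r' f

  after r: (2 7 3)(5 6)
  after f: (1 4 7 6)(2 3 5)
  after f: (1 7 2 6 4 3)
  after r': (1 2 5 6 4 7 3)
  after f: (1 5 2)(3 4)(6 7)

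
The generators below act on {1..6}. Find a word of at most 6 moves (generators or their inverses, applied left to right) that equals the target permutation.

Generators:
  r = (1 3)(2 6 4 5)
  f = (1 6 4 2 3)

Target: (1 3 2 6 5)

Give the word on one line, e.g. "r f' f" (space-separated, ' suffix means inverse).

  after f': (1 3 2 4 6)
  after r: (2 5)(3 6)
  after f': (1 3)(2 5 4 6)
  after r': (2 4)(5 6)
  after f': (1 3 2 6 5)

f' r f' r' f'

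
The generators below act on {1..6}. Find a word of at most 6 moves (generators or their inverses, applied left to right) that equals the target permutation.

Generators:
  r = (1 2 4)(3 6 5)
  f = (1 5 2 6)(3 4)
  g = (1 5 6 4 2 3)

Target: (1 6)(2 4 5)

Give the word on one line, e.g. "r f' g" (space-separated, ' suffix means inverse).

g f' g' f' g'

  after g: (1 5 6 4 2 3)
  after f': (2 4 5)(3 6)
  after g': (1 3 5 4)(2 6)
  after f': (1 4 6 5 3)
  after g': (1 6)(2 4 5)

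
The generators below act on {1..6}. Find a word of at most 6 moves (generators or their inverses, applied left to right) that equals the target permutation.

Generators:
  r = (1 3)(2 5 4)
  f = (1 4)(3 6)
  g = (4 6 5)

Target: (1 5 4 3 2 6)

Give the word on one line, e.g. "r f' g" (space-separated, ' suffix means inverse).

f g' r g'

  after f: (1 4)(3 6)
  after g': (1 5 6 3 4)
  after r: (1 4 3 2 5 6)
  after g': (1 5 4 3 2 6)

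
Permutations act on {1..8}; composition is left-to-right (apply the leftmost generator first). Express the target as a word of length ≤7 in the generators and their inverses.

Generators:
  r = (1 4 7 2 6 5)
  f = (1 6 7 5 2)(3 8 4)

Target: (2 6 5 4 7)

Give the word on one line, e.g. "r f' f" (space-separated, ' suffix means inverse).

r r f f f

  after r: (1 4 7 2 6 5)
  after r: (1 7 6)(2 5 4)
  after f: (1 5 3 8 4)
  after f: (1 2)(3 4 6 7 5 8)
  after f: (2 6 5 4 7)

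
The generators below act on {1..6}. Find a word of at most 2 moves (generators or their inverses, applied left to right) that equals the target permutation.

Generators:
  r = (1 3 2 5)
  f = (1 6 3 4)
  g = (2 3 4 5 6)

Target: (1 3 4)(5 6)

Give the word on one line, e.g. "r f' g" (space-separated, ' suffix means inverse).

g r

  after g: (2 3 4 5 6)
  after r: (1 3 4)(5 6)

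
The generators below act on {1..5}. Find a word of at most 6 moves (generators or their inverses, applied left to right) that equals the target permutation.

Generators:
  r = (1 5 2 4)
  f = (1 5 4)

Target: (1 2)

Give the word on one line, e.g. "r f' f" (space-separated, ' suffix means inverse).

  after f: (1 5 4)
  after f: (1 4 5)
  after r': (1 2 5 4)
  after f': (1 2)

f f r' f'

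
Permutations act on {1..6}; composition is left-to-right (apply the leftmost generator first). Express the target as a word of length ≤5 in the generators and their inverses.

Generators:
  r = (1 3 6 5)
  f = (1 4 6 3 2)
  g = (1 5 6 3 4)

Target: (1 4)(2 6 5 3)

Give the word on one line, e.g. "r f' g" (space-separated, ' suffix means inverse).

f r' g r g

  after f: (1 4 6 3 2)
  after r': (1 4 3 2 5 6)
  after g: (2 6 5 3)
  after r: (1 3 2 5 6)
  after g: (1 4)(2 6 5 3)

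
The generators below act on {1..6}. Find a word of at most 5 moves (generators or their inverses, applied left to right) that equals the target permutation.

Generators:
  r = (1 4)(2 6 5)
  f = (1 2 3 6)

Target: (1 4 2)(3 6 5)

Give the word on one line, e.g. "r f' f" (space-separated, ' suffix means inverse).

f' r' f' r'

  after f': (1 6 3 2)
  after r': (1 2 4)(3 5 6)
  after f': (2 4 6)(3 5)
  after r': (1 4 2)(3 6 5)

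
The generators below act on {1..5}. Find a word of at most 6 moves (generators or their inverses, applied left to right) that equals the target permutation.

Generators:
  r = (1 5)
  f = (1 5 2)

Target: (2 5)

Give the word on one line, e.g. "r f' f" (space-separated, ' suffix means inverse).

r' f r f' r

  after r': (1 5)
  after f: (1 2)
  after r: (1 2 5)
  after f': (1 5 2)
  after r: (2 5)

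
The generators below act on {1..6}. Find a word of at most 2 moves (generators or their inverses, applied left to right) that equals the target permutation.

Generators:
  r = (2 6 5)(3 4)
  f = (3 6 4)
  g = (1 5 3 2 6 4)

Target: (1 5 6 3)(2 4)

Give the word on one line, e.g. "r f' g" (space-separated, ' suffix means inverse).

r g

  after r: (2 6 5)(3 4)
  after g: (1 5 6 3)(2 4)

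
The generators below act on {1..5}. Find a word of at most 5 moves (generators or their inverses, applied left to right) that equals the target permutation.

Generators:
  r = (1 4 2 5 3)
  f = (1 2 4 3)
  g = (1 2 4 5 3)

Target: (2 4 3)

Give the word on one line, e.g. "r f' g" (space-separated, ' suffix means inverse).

g' r' r' g'

  after g': (1 3 5 4 2)
  after r': (1 5)(2 3)
  after r': (1 2 5 3 4)
  after g': (2 4 3)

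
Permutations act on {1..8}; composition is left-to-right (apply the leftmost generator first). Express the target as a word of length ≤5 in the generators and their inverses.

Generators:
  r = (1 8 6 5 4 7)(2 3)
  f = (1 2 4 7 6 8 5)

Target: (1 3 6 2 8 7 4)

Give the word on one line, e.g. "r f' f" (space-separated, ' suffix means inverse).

  after f': (1 5 8 6 7 4 2)
  after r: (1 4 3 2 8 5 6)
  after f': (1 2 6 5 7 4 3)
  after r: (1 3 8 6 4 2 5)
  after f': (1 3 6 2 8 7 4)

f' r f' r f'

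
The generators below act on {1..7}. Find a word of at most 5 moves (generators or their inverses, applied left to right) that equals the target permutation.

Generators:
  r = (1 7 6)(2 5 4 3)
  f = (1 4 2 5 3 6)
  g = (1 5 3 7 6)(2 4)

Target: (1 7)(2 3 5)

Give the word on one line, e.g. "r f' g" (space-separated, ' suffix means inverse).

r' g' f

  after r': (1 6 7)(2 3 4 5)
  after g': (1 7 6 3 2 5 4)
  after f: (1 7)(2 3 5)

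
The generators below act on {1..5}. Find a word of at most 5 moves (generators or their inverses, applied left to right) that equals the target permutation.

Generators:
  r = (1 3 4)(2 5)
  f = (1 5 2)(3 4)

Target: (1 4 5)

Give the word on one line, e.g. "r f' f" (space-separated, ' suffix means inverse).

f' r' f' r'

  after f': (1 2 5)(3 4)
  after r': (1 5 4)
  after f': (2 5 3 4)
  after r': (1 4 5)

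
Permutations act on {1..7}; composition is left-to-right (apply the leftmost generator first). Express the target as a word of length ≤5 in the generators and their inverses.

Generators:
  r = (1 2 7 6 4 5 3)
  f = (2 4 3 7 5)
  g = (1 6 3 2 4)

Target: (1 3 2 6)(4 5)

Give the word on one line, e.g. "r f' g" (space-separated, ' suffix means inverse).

  after f: (2 4 3 7 5)
  after f: (2 3 5 4 7)
  after g': (1 4 7 3 5 2 6)
  after f: (1 3 2 6)(4 5)

f f g' f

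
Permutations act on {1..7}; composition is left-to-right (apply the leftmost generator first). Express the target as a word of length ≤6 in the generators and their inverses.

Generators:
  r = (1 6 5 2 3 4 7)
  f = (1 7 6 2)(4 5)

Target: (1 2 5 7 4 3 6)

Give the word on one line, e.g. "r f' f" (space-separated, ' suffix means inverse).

f f r' f'

  after f: (1 7 6 2)(4 5)
  after f: (1 6)(2 7)
  after r': (2 4 3)(5 6 7)
  after f': (1 2 5 7 4 3 6)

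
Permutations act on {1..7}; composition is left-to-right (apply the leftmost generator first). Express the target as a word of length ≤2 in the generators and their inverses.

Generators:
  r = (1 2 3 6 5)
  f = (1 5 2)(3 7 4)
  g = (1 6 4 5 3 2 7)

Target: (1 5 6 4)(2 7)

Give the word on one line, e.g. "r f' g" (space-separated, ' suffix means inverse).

  after g: (1 6 4 5 3 2 7)
  after r: (1 5 6 4)(2 7)

g r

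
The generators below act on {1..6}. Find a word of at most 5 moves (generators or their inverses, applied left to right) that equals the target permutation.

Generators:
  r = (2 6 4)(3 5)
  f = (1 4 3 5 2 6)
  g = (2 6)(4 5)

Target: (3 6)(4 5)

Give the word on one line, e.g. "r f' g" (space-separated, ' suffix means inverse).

r g r g

  after r: (2 6 4)(3 5)
  after g: (3 4 6 5)
  after r: (2 6 3)
  after g: (3 6)(4 5)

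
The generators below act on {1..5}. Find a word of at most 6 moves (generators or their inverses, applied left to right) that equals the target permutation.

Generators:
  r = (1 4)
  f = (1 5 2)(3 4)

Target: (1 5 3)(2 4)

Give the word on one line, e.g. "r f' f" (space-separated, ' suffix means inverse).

  after f: (1 5 2)(3 4)
  after r: (1 5 2 4 3)
  after f: (1 2 3 5)
  after r': (1 2 3 5 4)
  after f': (1 5 3)(2 4)

f r f r' f'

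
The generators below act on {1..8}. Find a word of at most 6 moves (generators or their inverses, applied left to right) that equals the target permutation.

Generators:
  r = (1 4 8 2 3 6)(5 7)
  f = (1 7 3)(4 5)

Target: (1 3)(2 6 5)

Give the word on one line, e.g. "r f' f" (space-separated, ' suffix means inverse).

  after r: (1 4 8 2 3 6)(5 7)
  after f: (1 5 3 6 7 4 8 2)
  after r': (1 7)(2 6 5)
  after f': (2 6 4 5)(3 7)
  after f': (1 3)(2 6 5)

r f r' f' f'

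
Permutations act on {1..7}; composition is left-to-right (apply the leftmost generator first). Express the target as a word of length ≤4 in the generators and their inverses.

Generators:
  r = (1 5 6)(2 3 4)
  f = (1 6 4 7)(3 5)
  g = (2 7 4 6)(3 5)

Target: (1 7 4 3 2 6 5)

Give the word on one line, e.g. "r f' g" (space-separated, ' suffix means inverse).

g' f' r'

  after g': (2 6 4 7)(3 5)
  after f': (1 7 2)
  after r': (1 7 4 3 2 6 5)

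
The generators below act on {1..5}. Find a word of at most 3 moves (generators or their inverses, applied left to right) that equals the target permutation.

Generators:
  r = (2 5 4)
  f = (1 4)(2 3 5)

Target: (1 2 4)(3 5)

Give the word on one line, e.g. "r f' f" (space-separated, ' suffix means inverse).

  after f': (1 4)(2 5 3)
  after r: (1 2 4)(3 5)

f' r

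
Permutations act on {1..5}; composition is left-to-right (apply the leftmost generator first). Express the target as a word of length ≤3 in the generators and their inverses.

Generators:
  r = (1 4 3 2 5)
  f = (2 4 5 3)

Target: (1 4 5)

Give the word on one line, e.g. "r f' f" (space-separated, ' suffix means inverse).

f' r' f'

  after f': (2 3 5 4)
  after r': (1 5)(2 4 3)
  after f': (1 4 5)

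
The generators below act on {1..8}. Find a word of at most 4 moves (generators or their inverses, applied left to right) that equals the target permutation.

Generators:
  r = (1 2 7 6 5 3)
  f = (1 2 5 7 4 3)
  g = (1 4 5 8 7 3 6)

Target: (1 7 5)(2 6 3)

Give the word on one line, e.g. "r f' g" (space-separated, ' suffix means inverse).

  after r: (1 2 7 6 5 3)
  after r: (1 7 5)(2 6 3)

r r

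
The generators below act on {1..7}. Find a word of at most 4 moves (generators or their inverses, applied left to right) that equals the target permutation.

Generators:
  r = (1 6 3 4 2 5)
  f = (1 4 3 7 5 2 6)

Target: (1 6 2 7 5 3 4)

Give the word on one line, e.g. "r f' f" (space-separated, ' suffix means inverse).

  after r': (1 5 2 4 3 6)
  after r': (1 2 3)(4 6 5)
  after f: (1 6 2 7 5 3 4)

r' r' f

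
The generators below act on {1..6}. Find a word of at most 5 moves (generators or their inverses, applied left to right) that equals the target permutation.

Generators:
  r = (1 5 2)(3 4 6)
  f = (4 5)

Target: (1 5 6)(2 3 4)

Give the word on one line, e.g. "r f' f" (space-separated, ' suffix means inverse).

  after f': (4 5)
  after r': (1 2 5 3 6 4)
  after f: (1 2 4)(3 6 5)
  after r': (1 5 6)(2 3 4)

f' r' f r'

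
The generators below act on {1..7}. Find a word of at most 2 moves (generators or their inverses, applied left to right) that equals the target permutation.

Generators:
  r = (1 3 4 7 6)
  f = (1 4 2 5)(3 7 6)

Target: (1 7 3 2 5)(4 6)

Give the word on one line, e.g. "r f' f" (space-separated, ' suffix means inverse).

  after r: (1 3 4 7 6)
  after f: (1 7 3 2 5)(4 6)

r f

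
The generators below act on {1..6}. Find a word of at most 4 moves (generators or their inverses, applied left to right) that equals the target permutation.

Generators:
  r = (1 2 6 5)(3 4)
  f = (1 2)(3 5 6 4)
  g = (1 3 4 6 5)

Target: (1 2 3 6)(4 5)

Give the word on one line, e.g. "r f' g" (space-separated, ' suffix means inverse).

  after f': (1 2)(3 4 6 5)
  after g: (1 2 3 6)(4 5)

f' g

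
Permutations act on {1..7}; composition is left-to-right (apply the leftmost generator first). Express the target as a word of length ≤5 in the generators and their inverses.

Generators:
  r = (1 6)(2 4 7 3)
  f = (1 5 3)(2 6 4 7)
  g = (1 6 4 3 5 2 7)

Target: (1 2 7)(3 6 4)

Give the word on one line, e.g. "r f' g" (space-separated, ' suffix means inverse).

  after f: (1 5 3)(2 6 4 7)
  after f: (1 3 5)(2 4)(6 7)
  after f: (2 7 4 6)
  after f: (1 5 3)
  after g: (1 2 7)(3 6 4)

f f f f g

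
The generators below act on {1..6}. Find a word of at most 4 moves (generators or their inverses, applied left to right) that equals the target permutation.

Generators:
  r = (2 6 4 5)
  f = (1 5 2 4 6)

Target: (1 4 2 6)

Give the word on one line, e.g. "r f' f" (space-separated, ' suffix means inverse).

f r'

  after f: (1 5 2 4 6)
  after r': (1 4 2 6)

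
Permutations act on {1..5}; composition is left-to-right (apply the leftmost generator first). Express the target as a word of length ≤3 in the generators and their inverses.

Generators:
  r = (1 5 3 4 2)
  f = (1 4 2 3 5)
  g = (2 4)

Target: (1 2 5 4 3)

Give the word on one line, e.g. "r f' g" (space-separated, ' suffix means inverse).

f f

  after f: (1 4 2 3 5)
  after f: (1 2 5 4 3)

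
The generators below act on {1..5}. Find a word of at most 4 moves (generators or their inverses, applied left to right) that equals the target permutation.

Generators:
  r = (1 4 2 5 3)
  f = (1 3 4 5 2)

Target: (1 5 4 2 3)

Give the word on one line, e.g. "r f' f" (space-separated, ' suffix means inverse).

  after r': (1 3 5 2 4)
  after f': (2 3 4)
  after r: (1 4 5 3 2)
  after f: (1 5 4 2 3)

r' f' r f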